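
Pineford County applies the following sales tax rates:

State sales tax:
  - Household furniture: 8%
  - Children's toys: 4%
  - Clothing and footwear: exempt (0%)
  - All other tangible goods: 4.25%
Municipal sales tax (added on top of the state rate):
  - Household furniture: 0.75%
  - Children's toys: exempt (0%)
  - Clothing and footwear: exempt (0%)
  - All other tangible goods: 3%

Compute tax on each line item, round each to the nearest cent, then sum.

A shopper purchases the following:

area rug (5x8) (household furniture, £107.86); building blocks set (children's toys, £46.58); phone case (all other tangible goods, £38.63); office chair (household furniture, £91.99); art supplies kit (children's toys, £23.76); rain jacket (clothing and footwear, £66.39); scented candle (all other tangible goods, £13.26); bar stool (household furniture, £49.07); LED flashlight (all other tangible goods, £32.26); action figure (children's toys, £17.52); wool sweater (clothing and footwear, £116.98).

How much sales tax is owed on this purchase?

£31.39

Area rug (5x8) £107.86: household furniture → 8% + 0.75% municipal = 8.75% → £9.44
Building blocks set £46.58: children's toys → 4% + 0% municipal = 4% → £1.86
Phone case £38.63: all other tangible goods → 4.25% + 3% municipal = 7.25% → £2.80
Office chair £91.99: household furniture → 8% + 0.75% municipal = 8.75% → £8.05
Art supplies kit £23.76: children's toys → 4% + 0% municipal = 4% → £0.95
Rain jacket £66.39: clothing and footwear → 0% + 0% municipal = 0% → £0.00
Scented candle £13.26: all other tangible goods → 4.25% + 3% municipal = 7.25% → £0.96
Bar stool £49.07: household furniture → 8% + 0.75% municipal = 8.75% → £4.29
LED flashlight £32.26: all other tangible goods → 4.25% + 3% municipal = 7.25% → £2.34
Action figure £17.52: children's toys → 4% + 0% municipal = 4% → £0.70
Wool sweater £116.98: clothing and footwear → 0% + 0% municipal = 0% → £0.00
Total tax = £9.44 + £1.86 + £2.80 + £8.05 + £0.95 + £0.96 + £4.29 + £2.34 + £0.70 = £31.39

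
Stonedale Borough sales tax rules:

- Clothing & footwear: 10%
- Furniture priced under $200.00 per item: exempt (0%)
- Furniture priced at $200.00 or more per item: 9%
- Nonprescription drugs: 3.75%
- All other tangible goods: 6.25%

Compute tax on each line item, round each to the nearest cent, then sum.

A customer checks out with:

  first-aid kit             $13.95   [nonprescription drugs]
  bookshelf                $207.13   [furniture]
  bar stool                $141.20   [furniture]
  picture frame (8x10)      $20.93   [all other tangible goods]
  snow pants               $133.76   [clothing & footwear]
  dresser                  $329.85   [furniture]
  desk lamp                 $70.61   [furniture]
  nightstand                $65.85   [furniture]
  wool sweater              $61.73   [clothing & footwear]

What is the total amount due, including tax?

First-aid kit $13.95: nonprescription drugs → 3.75% → $0.52
Bookshelf $207.13: furniture, $200.00 or more → 9% → $18.64
Bar stool $141.20: furniture, under $200.00 → 0% → $0.00
Picture frame (8x10) $20.93: all other tangible goods → 6.25% → $1.31
Snow pants $133.76: clothing & footwear → 10% → $13.38
Dresser $329.85: furniture, $200.00 or more → 9% → $29.69
Desk lamp $70.61: furniture, under $200.00 → 0% → $0.00
Nightstand $65.85: furniture, under $200.00 → 0% → $0.00
Wool sweater $61.73: clothing & footwear → 10% → $6.17
Subtotal = $1045.01; tax = $69.71; total due = $1114.72

$1114.72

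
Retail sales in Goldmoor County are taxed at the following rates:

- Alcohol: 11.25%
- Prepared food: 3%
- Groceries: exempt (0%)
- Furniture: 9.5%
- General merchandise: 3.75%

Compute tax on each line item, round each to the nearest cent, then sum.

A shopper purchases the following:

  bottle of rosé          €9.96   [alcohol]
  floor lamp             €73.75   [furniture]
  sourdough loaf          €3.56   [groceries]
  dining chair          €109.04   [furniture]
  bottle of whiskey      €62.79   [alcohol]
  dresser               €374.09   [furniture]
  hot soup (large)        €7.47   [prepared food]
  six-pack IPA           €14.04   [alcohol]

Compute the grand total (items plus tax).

€717.59

Bottle of rosé €9.96: alcohol → 11.25% → €1.12
Floor lamp €73.75: furniture → 9.5% → €7.01
Sourdough loaf €3.56: groceries → 0% → €0.00
Dining chair €109.04: furniture → 9.5% → €10.36
Bottle of whiskey €62.79: alcohol → 11.25% → €7.06
Dresser €374.09: furniture → 9.5% → €35.54
Hot soup (large) €7.47: prepared food → 3% → €0.22
Six-pack IPA €14.04: alcohol → 11.25% → €1.58
Subtotal = €654.70; tax = €62.89; total due = €717.59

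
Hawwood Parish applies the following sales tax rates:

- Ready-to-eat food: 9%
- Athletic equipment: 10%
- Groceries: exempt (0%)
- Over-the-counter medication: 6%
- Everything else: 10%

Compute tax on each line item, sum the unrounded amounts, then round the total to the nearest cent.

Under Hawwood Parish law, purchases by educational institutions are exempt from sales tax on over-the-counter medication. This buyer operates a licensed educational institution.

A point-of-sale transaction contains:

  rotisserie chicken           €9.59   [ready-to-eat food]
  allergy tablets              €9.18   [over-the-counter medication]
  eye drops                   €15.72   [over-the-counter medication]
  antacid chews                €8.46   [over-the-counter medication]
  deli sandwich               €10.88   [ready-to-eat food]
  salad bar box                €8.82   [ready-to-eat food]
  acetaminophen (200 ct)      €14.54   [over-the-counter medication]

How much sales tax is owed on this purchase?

€2.64

Rotisserie chicken €9.59: ready-to-eat food → 9% → €0.8631
Allergy tablets €9.18: over-the-counter medication, buyer-exempt → 0% → €0.00
Eye drops €15.72: over-the-counter medication, buyer-exempt → 0% → €0.00
Antacid chews €8.46: over-the-counter medication, buyer-exempt → 0% → €0.00
Deli sandwich €10.88: ready-to-eat food → 9% → €0.9792
Salad bar box €8.82: ready-to-eat food → 9% → €0.7938
Acetaminophen (200 ct) €14.54: over-the-counter medication, buyer-exempt → 0% → €0.00
Unrounded tax sum = €2.6361 → €2.64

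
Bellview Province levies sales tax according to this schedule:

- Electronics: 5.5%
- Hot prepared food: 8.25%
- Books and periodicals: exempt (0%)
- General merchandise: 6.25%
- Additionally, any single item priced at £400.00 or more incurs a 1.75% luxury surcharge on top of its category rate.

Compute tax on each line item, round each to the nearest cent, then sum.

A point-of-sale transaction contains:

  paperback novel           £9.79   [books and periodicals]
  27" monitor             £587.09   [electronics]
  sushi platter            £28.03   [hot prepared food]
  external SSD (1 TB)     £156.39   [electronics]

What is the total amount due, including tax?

Paperback novel £9.79: books and periodicals → 0% → £0.00
27" monitor £587.09: electronics → 5.5% + 1.75% surcharge = 7.25% → £42.56
Sushi platter £28.03: hot prepared food → 8.25% → £2.31
External SSD (1 TB) £156.39: electronics → 5.5% → £8.60
Subtotal = £781.30; tax = £53.47; total due = £834.77

£834.77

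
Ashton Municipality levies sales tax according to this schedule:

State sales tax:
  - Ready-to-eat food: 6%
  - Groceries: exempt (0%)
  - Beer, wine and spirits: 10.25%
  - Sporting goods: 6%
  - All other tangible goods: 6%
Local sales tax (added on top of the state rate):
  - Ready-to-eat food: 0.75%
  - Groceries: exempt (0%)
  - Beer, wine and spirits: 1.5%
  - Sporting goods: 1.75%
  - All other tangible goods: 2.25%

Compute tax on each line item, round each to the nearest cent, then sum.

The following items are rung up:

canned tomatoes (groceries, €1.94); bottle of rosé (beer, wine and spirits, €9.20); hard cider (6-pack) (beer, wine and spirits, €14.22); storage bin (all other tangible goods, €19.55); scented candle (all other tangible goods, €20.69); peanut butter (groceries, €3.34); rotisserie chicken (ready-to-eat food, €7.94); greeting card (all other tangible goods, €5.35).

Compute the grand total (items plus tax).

Canned tomatoes €1.94: groceries → 0% + 0% local = 0% → €0.00
Bottle of rosé €9.20: beer, wine and spirits → 10.25% + 1.5% local = 11.75% → €1.08
Hard cider (6-pack) €14.22: beer, wine and spirits → 10.25% + 1.5% local = 11.75% → €1.67
Storage bin €19.55: all other tangible goods → 6% + 2.25% local = 8.25% → €1.61
Scented candle €20.69: all other tangible goods → 6% + 2.25% local = 8.25% → €1.71
Peanut butter €3.34: groceries → 0% + 0% local = 0% → €0.00
Rotisserie chicken €7.94: ready-to-eat food → 6% + 0.75% local = 6.75% → €0.54
Greeting card €5.35: all other tangible goods → 6% + 2.25% local = 8.25% → €0.44
Subtotal = €82.23; tax = €7.05; total due = €89.28

€89.28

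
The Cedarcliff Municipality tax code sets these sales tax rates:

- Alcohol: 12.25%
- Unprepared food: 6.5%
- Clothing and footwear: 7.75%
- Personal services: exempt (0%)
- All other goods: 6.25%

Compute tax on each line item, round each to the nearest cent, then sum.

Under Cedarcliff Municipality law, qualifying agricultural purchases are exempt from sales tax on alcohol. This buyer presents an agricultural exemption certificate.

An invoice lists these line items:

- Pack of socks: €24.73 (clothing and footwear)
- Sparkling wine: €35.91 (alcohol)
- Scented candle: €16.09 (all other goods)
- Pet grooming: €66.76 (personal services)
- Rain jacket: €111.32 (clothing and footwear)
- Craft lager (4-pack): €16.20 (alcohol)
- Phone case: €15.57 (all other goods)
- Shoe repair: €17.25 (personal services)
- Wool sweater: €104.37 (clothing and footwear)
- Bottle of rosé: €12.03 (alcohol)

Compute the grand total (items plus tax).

€440.85

Pack of socks €24.73: clothing and footwear → 7.75% → €1.92
Sparkling wine €35.91: alcohol, buyer-exempt → 0% → €0.00
Scented candle €16.09: all other goods → 6.25% → €1.01
Pet grooming €66.76: personal services → 0% → €0.00
Rain jacket €111.32: clothing and footwear → 7.75% → €8.63
Craft lager (4-pack) €16.20: alcohol, buyer-exempt → 0% → €0.00
Phone case €15.57: all other goods → 6.25% → €0.97
Shoe repair €17.25: personal services → 0% → €0.00
Wool sweater €104.37: clothing and footwear → 7.75% → €8.09
Bottle of rosé €12.03: alcohol, buyer-exempt → 0% → €0.00
Subtotal = €420.23; tax = €20.62; total due = €440.85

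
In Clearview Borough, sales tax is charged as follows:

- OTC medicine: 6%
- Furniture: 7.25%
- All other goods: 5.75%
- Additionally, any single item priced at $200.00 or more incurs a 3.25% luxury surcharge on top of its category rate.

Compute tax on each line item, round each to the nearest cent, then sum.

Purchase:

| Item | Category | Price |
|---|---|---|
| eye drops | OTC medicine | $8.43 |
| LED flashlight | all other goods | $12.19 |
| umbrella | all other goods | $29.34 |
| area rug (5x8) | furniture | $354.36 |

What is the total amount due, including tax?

Eye drops $8.43: OTC medicine → 6% → $0.51
LED flashlight $12.19: all other goods → 5.75% → $0.70
Umbrella $29.34: all other goods → 5.75% → $1.69
Area rug (5x8) $354.36: furniture → 7.25% + 3.25% surcharge = 10.5% → $37.21
Subtotal = $404.32; tax = $40.11; total due = $444.43

$444.43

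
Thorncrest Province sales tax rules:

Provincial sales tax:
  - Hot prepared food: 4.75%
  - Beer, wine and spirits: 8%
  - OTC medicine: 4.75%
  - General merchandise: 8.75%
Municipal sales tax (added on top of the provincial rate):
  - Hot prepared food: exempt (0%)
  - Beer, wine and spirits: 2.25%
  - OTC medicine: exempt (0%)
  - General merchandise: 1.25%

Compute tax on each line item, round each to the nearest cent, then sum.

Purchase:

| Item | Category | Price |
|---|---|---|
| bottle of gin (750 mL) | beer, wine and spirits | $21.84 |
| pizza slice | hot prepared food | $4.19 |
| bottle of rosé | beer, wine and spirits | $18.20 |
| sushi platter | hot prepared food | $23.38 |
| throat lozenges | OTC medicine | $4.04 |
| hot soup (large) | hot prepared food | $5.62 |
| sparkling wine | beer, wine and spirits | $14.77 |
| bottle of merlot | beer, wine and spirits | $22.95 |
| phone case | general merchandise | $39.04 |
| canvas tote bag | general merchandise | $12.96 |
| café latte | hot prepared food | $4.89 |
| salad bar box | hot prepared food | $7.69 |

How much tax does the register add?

Bottle of gin (750 mL) $21.84: beer, wine and spirits → 8% + 2.25% municipal = 10.25% → $2.24
Pizza slice $4.19: hot prepared food → 4.75% + 0% municipal = 4.75% → $0.20
Bottle of rosé $18.20: beer, wine and spirits → 8% + 2.25% municipal = 10.25% → $1.87
Sushi platter $23.38: hot prepared food → 4.75% + 0% municipal = 4.75% → $1.11
Throat lozenges $4.04: OTC medicine → 4.75% + 0% municipal = 4.75% → $0.19
Hot soup (large) $5.62: hot prepared food → 4.75% + 0% municipal = 4.75% → $0.27
Sparkling wine $14.77: beer, wine and spirits → 8% + 2.25% municipal = 10.25% → $1.51
Bottle of merlot $22.95: beer, wine and spirits → 8% + 2.25% municipal = 10.25% → $2.35
Phone case $39.04: general merchandise → 8.75% + 1.25% municipal = 10% → $3.90
Canvas tote bag $12.96: general merchandise → 8.75% + 1.25% municipal = 10% → $1.30
Café latte $4.89: hot prepared food → 4.75% + 0% municipal = 4.75% → $0.23
Salad bar box $7.69: hot prepared food → 4.75% + 0% municipal = 4.75% → $0.37
Total tax = $2.24 + $0.20 + $1.87 + $1.11 + $0.19 + $0.27 + $1.51 + $2.35 + $3.90 + $1.30 + $0.23 + $0.37 = $15.54

$15.54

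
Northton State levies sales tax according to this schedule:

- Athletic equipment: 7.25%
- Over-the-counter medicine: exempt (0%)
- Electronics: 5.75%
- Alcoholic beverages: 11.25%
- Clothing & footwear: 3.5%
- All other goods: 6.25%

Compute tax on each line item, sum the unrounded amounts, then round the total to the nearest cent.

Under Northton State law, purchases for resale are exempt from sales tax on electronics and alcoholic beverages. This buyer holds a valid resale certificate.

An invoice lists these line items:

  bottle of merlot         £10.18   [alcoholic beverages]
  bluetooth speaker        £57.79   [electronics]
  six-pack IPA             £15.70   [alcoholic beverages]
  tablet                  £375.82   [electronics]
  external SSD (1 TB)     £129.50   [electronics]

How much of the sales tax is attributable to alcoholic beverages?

Bottle of merlot £10.18: alcoholic beverages, buyer-exempt → 0% → £0.00
Six-pack IPA £15.70: alcoholic beverages, buyer-exempt → 0% → £0.00
Tax on alcoholic beverages: unrounded sum = £0.00 → £0.00

£0.00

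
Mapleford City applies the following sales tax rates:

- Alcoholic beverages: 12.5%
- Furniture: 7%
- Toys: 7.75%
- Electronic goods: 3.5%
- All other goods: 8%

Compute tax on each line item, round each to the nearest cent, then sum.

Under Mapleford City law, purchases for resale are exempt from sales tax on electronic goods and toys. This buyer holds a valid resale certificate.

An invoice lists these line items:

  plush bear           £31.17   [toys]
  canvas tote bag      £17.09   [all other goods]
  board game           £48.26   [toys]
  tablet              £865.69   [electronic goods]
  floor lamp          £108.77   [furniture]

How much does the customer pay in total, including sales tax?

£1079.96

Plush bear £31.17: toys, buyer-exempt → 0% → £0.00
Canvas tote bag £17.09: all other goods → 8% → £1.37
Board game £48.26: toys, buyer-exempt → 0% → £0.00
Tablet £865.69: electronic goods, buyer-exempt → 0% → £0.00
Floor lamp £108.77: furniture → 7% → £7.61
Subtotal = £1070.98; tax = £8.98; total due = £1079.96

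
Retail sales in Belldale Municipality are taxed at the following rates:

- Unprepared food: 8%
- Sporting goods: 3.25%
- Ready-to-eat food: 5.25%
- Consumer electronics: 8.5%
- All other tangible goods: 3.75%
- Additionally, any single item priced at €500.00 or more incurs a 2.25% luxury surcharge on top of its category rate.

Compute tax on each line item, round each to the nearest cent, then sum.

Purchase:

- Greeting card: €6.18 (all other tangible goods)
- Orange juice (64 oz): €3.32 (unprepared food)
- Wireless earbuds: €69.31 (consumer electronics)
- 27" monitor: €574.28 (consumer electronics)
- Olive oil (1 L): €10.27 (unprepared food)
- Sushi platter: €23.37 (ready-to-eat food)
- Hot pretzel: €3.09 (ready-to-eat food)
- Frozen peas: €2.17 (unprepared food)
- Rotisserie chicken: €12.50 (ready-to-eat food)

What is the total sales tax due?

€71.17

Greeting card €6.18: all other tangible goods → 3.75% → €0.23
Orange juice (64 oz) €3.32: unprepared food → 8% → €0.27
Wireless earbuds €69.31: consumer electronics → 8.5% → €5.89
27" monitor €574.28: consumer electronics → 8.5% + 2.25% surcharge = 10.75% → €61.74
Olive oil (1 L) €10.27: unprepared food → 8% → €0.82
Sushi platter €23.37: ready-to-eat food → 5.25% → €1.23
Hot pretzel €3.09: ready-to-eat food → 5.25% → €0.16
Frozen peas €2.17: unprepared food → 8% → €0.17
Rotisserie chicken €12.50: ready-to-eat food → 5.25% → €0.66
Total tax = €0.23 + €0.27 + €5.89 + €61.74 + €0.82 + €1.23 + €0.16 + €0.17 + €0.66 = €71.17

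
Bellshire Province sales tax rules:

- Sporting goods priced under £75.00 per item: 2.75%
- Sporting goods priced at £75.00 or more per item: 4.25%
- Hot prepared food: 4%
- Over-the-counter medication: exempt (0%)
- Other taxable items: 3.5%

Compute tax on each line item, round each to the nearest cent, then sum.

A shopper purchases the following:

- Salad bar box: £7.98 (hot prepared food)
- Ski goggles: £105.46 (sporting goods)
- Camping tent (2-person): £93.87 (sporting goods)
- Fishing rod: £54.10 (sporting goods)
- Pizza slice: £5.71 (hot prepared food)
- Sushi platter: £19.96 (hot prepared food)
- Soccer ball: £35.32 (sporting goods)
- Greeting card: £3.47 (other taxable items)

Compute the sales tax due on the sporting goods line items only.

£10.93

Ski goggles £105.46: sporting goods, £75.00 or more → 4.25% → £4.48
Camping tent (2-person) £93.87: sporting goods, £75.00 or more → 4.25% → £3.99
Fishing rod £54.10: sporting goods, under £75.00 → 2.75% → £1.49
Soccer ball £35.32: sporting goods, under £75.00 → 2.75% → £0.97
Tax on sporting goods = £4.48 + £3.99 + £1.49 + £0.97 = £10.93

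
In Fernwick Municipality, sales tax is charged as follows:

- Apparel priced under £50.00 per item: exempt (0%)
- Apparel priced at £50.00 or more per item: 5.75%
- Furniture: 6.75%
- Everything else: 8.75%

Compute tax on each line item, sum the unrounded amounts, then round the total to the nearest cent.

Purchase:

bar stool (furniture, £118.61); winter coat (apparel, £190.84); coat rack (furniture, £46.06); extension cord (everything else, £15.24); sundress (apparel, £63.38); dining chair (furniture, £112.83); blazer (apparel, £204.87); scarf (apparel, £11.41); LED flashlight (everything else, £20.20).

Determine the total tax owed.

£48.23

Bar stool £118.61: furniture → 6.75% → £8.006175
Winter coat £190.84: apparel, £50.00 or more → 5.75% → £10.9733
Coat rack £46.06: furniture → 6.75% → £3.10905
Extension cord £15.24: everything else → 8.75% → £1.3335
Sundress £63.38: apparel, £50.00 or more → 5.75% → £3.64435
Dining chair £112.83: furniture → 6.75% → £7.616025
Blazer £204.87: apparel, £50.00 or more → 5.75% → £11.780025
Scarf £11.41: apparel, under £50.00 → 0% → £0.00
LED flashlight £20.20: everything else → 8.75% → £1.7675
Unrounded tax sum = £48.229925 → £48.23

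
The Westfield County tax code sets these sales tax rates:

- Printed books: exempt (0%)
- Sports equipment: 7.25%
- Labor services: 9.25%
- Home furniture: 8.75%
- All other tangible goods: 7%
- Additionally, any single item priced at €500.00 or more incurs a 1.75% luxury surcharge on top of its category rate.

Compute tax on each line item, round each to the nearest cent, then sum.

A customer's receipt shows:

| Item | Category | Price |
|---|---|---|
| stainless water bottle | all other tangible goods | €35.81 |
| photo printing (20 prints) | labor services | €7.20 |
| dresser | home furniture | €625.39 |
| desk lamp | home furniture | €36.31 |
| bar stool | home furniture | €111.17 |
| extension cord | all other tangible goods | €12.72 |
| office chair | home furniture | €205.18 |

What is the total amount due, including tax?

Stainless water bottle €35.81: all other tangible goods → 7% → €2.51
Photo printing (20 prints) €7.20: labor services → 9.25% → €0.67
Dresser €625.39: home furniture → 8.75% + 1.75% surcharge = 10.5% → €65.67
Desk lamp €36.31: home furniture → 8.75% → €3.18
Bar stool €111.17: home furniture → 8.75% → €9.73
Extension cord €12.72: all other tangible goods → 7% → €0.89
Office chair €205.18: home furniture → 8.75% → €17.95
Subtotal = €1033.78; tax = €100.60; total due = €1134.38

€1134.38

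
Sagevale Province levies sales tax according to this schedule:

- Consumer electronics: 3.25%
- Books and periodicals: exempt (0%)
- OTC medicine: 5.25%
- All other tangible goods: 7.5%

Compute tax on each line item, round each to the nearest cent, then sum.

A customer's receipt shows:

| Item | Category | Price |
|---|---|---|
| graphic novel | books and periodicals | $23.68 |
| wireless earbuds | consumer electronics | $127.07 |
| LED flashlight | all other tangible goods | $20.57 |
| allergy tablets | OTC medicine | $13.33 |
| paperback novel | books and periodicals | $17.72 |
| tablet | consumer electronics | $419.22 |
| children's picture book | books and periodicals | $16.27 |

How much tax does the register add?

$19.99

Graphic novel $23.68: books and periodicals → 0% → $0.00
Wireless earbuds $127.07: consumer electronics → 3.25% → $4.13
LED flashlight $20.57: all other tangible goods → 7.5% → $1.54
Allergy tablets $13.33: OTC medicine → 5.25% → $0.70
Paperback novel $17.72: books and periodicals → 0% → $0.00
Tablet $419.22: consumer electronics → 3.25% → $13.62
Children's picture book $16.27: books and periodicals → 0% → $0.00
Total tax = $4.13 + $1.54 + $0.70 + $13.62 = $19.99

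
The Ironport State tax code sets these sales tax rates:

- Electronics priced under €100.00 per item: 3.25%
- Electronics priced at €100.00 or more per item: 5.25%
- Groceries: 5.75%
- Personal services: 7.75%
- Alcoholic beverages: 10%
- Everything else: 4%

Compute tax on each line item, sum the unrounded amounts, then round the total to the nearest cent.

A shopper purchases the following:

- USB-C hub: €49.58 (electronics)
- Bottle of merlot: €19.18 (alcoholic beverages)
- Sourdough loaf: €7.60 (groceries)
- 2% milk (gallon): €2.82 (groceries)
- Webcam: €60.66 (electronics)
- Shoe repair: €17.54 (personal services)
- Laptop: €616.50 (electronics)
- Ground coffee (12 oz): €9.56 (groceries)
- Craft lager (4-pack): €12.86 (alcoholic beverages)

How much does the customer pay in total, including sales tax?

€837.96

USB-C hub €49.58: electronics, under €100.00 → 3.25% → €1.61135
Bottle of merlot €19.18: alcoholic beverages → 10% → €1.918
Sourdough loaf €7.60: groceries → 5.75% → €0.437
2% milk (gallon) €2.82: groceries → 5.75% → €0.16215
Webcam €60.66: electronics, under €100.00 → 3.25% → €1.97145
Shoe repair €17.54: personal services → 7.75% → €1.35935
Laptop €616.50: electronics, €100.00 or more → 5.25% → €32.36625
Ground coffee (12 oz) €9.56: groceries → 5.75% → €0.5497
Craft lager (4-pack) €12.86: alcoholic beverages → 10% → €1.286
Subtotal = €796.30; unrounded tax = €41.66125 → €41.66; total due = €837.96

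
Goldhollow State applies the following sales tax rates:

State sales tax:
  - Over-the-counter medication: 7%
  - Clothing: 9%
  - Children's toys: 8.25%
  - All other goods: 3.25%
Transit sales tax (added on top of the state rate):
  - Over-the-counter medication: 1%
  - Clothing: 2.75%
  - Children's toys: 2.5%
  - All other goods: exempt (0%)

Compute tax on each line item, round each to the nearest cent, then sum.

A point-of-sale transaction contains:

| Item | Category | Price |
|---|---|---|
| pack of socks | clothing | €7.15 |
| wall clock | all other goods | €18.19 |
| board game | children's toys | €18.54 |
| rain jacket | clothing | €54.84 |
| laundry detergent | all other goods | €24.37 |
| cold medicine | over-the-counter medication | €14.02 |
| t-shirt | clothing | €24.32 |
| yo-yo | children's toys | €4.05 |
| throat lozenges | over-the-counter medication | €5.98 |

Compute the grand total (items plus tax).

Pack of socks €7.15: clothing → 9% + 2.75% transit = 11.75% → €0.84
Wall clock €18.19: all other goods → 3.25% + 0% transit = 3.25% → €0.59
Board game €18.54: children's toys → 8.25% + 2.5% transit = 10.75% → €1.99
Rain jacket €54.84: clothing → 9% + 2.75% transit = 11.75% → €6.44
Laundry detergent €24.37: all other goods → 3.25% + 0% transit = 3.25% → €0.79
Cold medicine €14.02: over-the-counter medication → 7% + 1% transit = 8% → €1.12
T-shirt €24.32: clothing → 9% + 2.75% transit = 11.75% → €2.86
Yo-yo €4.05: children's toys → 8.25% + 2.5% transit = 10.75% → €0.44
Throat lozenges €5.98: over-the-counter medication → 7% + 1% transit = 8% → €0.48
Subtotal = €171.46; tax = €15.55; total due = €187.01

€187.01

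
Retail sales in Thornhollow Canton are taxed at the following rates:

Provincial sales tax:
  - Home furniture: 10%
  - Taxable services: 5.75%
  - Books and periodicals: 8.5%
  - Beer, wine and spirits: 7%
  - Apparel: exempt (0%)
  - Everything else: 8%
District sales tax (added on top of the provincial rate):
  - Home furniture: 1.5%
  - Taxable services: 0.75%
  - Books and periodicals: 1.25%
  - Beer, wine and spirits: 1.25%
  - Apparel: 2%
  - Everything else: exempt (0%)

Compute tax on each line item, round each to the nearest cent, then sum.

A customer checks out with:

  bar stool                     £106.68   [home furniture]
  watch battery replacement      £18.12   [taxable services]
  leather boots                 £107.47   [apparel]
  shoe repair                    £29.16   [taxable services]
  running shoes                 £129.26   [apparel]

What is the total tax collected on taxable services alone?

£3.08

Watch battery replacement £18.12: taxable services → 5.75% + 0.75% district = 6.5% → £1.18
Shoe repair £29.16: taxable services → 5.75% + 0.75% district = 6.5% → £1.90
Tax on taxable services = £1.18 + £1.90 = £3.08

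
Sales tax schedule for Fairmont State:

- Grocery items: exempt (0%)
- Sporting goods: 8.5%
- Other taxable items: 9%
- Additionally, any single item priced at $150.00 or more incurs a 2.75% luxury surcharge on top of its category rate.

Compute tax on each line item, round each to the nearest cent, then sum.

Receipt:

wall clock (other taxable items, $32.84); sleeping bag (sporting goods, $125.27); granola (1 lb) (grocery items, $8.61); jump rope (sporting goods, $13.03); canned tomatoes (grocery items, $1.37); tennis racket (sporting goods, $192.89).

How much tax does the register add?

Wall clock $32.84: other taxable items → 9% → $2.96
Sleeping bag $125.27: sporting goods → 8.5% → $10.65
Granola (1 lb) $8.61: grocery items → 0% → $0.00
Jump rope $13.03: sporting goods → 8.5% → $1.11
Canned tomatoes $1.37: grocery items → 0% → $0.00
Tennis racket $192.89: sporting goods → 8.5% + 2.75% surcharge = 11.25% → $21.70
Total tax = $2.96 + $10.65 + $1.11 + $21.70 = $36.42

$36.42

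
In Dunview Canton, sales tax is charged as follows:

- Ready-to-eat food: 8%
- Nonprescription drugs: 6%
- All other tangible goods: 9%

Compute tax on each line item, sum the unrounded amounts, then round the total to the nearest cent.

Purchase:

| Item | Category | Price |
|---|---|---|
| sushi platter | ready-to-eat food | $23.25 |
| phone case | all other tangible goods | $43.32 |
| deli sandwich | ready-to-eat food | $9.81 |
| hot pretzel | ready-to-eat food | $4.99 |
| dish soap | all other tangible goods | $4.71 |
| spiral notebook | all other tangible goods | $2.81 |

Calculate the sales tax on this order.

$7.62

Sushi platter $23.25: ready-to-eat food → 8% → $1.86
Phone case $43.32: all other tangible goods → 9% → $3.8988
Deli sandwich $9.81: ready-to-eat food → 8% → $0.7848
Hot pretzel $4.99: ready-to-eat food → 8% → $0.3992
Dish soap $4.71: all other tangible goods → 9% → $0.4239
Spiral notebook $2.81: all other tangible goods → 9% → $0.2529
Unrounded tax sum = $7.6196 → $7.62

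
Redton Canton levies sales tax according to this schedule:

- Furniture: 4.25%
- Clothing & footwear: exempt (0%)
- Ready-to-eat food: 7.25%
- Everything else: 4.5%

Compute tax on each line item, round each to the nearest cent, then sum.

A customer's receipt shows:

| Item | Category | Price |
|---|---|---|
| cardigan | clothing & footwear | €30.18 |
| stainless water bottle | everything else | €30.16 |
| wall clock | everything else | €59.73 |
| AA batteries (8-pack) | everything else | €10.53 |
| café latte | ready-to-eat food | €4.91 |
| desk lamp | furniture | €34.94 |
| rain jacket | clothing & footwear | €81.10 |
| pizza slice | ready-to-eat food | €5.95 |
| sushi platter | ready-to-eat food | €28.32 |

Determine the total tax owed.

Cardigan €30.18: clothing & footwear → 0% → €0.00
Stainless water bottle €30.16: everything else → 4.5% → €1.36
Wall clock €59.73: everything else → 4.5% → €2.69
AA batteries (8-pack) €10.53: everything else → 4.5% → €0.47
Café latte €4.91: ready-to-eat food → 7.25% → €0.36
Desk lamp €34.94: furniture → 4.25% → €1.48
Rain jacket €81.10: clothing & footwear → 0% → €0.00
Pizza slice €5.95: ready-to-eat food → 7.25% → €0.43
Sushi platter €28.32: ready-to-eat food → 7.25% → €2.05
Total tax = €1.36 + €2.69 + €0.47 + €0.36 + €1.48 + €0.43 + €2.05 = €8.84

€8.84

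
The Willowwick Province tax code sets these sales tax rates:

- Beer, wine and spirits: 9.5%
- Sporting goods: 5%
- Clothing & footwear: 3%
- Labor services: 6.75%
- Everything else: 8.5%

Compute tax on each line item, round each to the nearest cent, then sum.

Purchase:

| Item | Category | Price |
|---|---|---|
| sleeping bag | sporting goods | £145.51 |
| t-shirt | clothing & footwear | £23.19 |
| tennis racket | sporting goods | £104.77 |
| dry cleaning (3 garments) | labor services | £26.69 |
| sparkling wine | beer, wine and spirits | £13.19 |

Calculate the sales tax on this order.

Sleeping bag £145.51: sporting goods → 5% → £7.28
T-shirt £23.19: clothing & footwear → 3% → £0.70
Tennis racket £104.77: sporting goods → 5% → £5.24
Dry cleaning (3 garments) £26.69: labor services → 6.75% → £1.80
Sparkling wine £13.19: beer, wine and spirits → 9.5% → £1.25
Total tax = £7.28 + £0.70 + £5.24 + £1.80 + £1.25 = £16.27

£16.27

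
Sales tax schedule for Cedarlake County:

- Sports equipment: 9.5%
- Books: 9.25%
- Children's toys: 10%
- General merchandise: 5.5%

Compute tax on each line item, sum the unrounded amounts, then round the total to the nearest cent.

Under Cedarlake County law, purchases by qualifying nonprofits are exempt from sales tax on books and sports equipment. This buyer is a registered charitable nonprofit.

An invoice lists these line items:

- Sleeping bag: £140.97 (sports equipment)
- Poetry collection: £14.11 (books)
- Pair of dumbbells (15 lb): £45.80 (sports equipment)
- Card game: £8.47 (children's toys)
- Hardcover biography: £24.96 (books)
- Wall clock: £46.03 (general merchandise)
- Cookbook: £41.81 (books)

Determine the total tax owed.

£3.38

Sleeping bag £140.97: sports equipment, buyer-exempt → 0% → £0.00
Poetry collection £14.11: books, buyer-exempt → 0% → £0.00
Pair of dumbbells (15 lb) £45.80: sports equipment, buyer-exempt → 0% → £0.00
Card game £8.47: children's toys → 10% → £0.847
Hardcover biography £24.96: books, buyer-exempt → 0% → £0.00
Wall clock £46.03: general merchandise → 5.5% → £2.53165
Cookbook £41.81: books, buyer-exempt → 0% → £0.00
Unrounded tax sum = £3.37865 → £3.38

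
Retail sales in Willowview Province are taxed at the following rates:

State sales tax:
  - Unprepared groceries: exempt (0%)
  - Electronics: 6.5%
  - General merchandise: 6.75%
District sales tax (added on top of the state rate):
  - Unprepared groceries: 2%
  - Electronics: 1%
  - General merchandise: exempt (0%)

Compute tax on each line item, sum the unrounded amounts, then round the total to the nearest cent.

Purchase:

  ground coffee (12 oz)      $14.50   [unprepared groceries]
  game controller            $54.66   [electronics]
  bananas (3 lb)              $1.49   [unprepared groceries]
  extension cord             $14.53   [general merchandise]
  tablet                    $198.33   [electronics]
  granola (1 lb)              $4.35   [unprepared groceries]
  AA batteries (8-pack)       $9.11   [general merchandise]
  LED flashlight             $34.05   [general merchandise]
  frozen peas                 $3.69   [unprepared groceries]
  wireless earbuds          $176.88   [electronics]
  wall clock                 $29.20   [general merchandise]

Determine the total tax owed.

$38.59

Ground coffee (12 oz) $14.50: unprepared groceries → 0% + 2% district = 2% → $0.29
Game controller $54.66: electronics → 6.5% + 1% district = 7.5% → $4.0995
Bananas (3 lb) $1.49: unprepared groceries → 0% + 2% district = 2% → $0.0298
Extension cord $14.53: general merchandise → 6.75% + 0% district = 6.75% → $0.980775
Tablet $198.33: electronics → 6.5% + 1% district = 7.5% → $14.87475
Granola (1 lb) $4.35: unprepared groceries → 0% + 2% district = 2% → $0.087
AA batteries (8-pack) $9.11: general merchandise → 6.75% + 0% district = 6.75% → $0.614925
LED flashlight $34.05: general merchandise → 6.75% + 0% district = 6.75% → $2.298375
Frozen peas $3.69: unprepared groceries → 0% + 2% district = 2% → $0.0738
Wireless earbuds $176.88: electronics → 6.5% + 1% district = 7.5% → $13.266
Wall clock $29.20: general merchandise → 6.75% + 0% district = 6.75% → $1.971
Unrounded tax sum = $38.585925 → $38.59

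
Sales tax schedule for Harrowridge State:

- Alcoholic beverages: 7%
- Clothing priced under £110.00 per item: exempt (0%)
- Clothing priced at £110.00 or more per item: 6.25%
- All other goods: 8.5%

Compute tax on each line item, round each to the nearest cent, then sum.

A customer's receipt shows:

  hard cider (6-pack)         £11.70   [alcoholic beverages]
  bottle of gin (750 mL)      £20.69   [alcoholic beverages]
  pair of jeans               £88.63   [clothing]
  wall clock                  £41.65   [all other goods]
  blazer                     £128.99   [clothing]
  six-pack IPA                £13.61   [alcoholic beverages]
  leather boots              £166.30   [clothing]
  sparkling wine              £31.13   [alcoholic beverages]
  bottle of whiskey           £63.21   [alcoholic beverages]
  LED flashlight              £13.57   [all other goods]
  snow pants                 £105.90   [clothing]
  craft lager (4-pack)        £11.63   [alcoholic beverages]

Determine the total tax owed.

£33.77

Hard cider (6-pack) £11.70: alcoholic beverages → 7% → £0.82
Bottle of gin (750 mL) £20.69: alcoholic beverages → 7% → £1.45
Pair of jeans £88.63: clothing, under £110.00 → 0% → £0.00
Wall clock £41.65: all other goods → 8.5% → £3.54
Blazer £128.99: clothing, £110.00 or more → 6.25% → £8.06
Six-pack IPA £13.61: alcoholic beverages → 7% → £0.95
Leather boots £166.30: clothing, £110.00 or more → 6.25% → £10.39
Sparkling wine £31.13: alcoholic beverages → 7% → £2.18
Bottle of whiskey £63.21: alcoholic beverages → 7% → £4.42
LED flashlight £13.57: all other goods → 8.5% → £1.15
Snow pants £105.90: clothing, under £110.00 → 0% → £0.00
Craft lager (4-pack) £11.63: alcoholic beverages → 7% → £0.81
Total tax = £0.82 + £1.45 + £3.54 + £8.06 + £0.95 + £10.39 + £2.18 + £4.42 + £1.15 + £0.81 = £33.77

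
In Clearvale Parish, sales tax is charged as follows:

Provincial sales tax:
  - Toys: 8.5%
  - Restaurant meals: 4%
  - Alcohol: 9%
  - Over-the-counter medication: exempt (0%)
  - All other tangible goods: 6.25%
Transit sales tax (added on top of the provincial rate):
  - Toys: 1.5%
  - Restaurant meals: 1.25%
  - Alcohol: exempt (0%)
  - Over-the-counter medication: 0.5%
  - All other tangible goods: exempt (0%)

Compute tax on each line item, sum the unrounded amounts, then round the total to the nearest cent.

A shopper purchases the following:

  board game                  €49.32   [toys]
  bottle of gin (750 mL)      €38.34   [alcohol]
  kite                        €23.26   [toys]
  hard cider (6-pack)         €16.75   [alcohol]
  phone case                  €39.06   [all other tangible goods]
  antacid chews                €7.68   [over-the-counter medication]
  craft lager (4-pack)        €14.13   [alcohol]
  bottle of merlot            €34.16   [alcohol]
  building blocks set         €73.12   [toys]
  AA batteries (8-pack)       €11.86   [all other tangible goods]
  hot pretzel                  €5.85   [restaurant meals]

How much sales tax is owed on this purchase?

Board game €49.32: toys → 8.5% + 1.5% transit = 10% → €4.932
Bottle of gin (750 mL) €38.34: alcohol → 9% + 0% transit = 9% → €3.4506
Kite €23.26: toys → 8.5% + 1.5% transit = 10% → €2.326
Hard cider (6-pack) €16.75: alcohol → 9% + 0% transit = 9% → €1.5075
Phone case €39.06: all other tangible goods → 6.25% + 0% transit = 6.25% → €2.44125
Antacid chews €7.68: over-the-counter medication → 0% + 0.5% transit = 0.5% → €0.0384
Craft lager (4-pack) €14.13: alcohol → 9% + 0% transit = 9% → €1.2717
Bottle of merlot €34.16: alcohol → 9% + 0% transit = 9% → €3.0744
Building blocks set €73.12: toys → 8.5% + 1.5% transit = 10% → €7.312
AA batteries (8-pack) €11.86: all other tangible goods → 6.25% + 0% transit = 6.25% → €0.74125
Hot pretzel €5.85: restaurant meals → 4% + 1.25% transit = 5.25% → €0.307125
Unrounded tax sum = €27.402225 → €27.40

€27.40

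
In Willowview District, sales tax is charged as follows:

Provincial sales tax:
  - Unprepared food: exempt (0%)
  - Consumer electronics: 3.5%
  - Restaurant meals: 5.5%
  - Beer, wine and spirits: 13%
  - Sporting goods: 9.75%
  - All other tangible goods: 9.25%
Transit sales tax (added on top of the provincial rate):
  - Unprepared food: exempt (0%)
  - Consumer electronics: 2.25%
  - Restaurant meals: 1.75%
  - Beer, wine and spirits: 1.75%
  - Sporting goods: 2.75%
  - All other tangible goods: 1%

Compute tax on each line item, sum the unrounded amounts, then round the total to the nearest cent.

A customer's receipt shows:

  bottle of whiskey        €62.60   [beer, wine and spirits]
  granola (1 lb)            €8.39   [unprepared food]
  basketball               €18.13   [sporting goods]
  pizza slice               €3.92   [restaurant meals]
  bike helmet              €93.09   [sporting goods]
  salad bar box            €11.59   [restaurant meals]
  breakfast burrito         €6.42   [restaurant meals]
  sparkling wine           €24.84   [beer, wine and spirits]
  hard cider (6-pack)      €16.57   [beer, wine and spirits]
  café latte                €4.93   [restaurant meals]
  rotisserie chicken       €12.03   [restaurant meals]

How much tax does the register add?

Bottle of whiskey €62.60: beer, wine and spirits → 13% + 1.75% transit = 14.75% → €9.2335
Granola (1 lb) €8.39: unprepared food → 0% + 0% transit = 0% → €0.00
Basketball €18.13: sporting goods → 9.75% + 2.75% transit = 12.5% → €2.26625
Pizza slice €3.92: restaurant meals → 5.5% + 1.75% transit = 7.25% → €0.2842
Bike helmet €93.09: sporting goods → 9.75% + 2.75% transit = 12.5% → €11.63625
Salad bar box €11.59: restaurant meals → 5.5% + 1.75% transit = 7.25% → €0.840275
Breakfast burrito €6.42: restaurant meals → 5.5% + 1.75% transit = 7.25% → €0.46545
Sparkling wine €24.84: beer, wine and spirits → 13% + 1.75% transit = 14.75% → €3.6639
Hard cider (6-pack) €16.57: beer, wine and spirits → 13% + 1.75% transit = 14.75% → €2.444075
Café latte €4.93: restaurant meals → 5.5% + 1.75% transit = 7.25% → €0.357425
Rotisserie chicken €12.03: restaurant meals → 5.5% + 1.75% transit = 7.25% → €0.872175
Unrounded tax sum = €32.0635 → €32.06

€32.06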